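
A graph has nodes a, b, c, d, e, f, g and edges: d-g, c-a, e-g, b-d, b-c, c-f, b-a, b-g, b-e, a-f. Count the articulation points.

Removing b increases the component count from 1 to 2, so b is a cut vertex.
By contrast removing a leaves 1 component; it is not a cut vertex. No other vertex is a cut vertex either.

1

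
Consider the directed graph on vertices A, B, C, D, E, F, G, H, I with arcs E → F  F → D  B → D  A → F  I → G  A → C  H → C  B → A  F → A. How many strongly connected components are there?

8

{A, F} are all mutually reachable — one SCC of size 2.
{B} is an SCC by itself.
{G} is an SCC by itself.
{C} is an SCC by itself.
{E} is an SCC by itself.
(and 3 more singleton SCCs)
That gives 8 strongly connected components.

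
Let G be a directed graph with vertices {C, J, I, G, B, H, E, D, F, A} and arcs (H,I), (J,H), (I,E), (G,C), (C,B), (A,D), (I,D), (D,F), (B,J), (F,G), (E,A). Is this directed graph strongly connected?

Yes

From A we can reach every vertex (A, B, C, D, E, F, G, H, I, J), and every vertex can reach A (A, B, C, D, E, F, G, H, I, J). So the whole graph is one strongly connected component.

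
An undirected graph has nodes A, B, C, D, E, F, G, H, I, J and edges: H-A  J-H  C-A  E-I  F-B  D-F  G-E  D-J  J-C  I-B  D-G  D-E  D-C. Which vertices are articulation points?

D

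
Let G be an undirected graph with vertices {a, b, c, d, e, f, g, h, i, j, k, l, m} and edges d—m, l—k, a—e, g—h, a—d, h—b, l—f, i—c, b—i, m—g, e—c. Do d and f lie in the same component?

No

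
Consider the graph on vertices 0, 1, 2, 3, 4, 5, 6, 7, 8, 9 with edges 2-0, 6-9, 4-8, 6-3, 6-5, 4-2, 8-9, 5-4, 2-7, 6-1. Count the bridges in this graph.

The edges on the cycle 6-5-4-8-9-6 are not bridges since each lies on that cycle.
But removing 6-1 disconnects 6 from 1; removing 4-2 disconnects 4 from 2; removing 7-2 disconnects 7 from 2; removing 2-0 disconnects 2 from 0 — these are bridges.
In total 5 edges are bridges.

5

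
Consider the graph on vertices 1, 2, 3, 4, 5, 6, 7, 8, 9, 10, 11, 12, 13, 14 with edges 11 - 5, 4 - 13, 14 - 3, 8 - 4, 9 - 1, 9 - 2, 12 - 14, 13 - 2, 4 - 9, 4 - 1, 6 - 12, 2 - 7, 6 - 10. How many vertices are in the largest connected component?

7

Starting from 5 we can reach 5, 11. That is one component of size 2.
Starting from 3 we can reach 3, 6, 10, 12, 14. That is one component of size 5.
Starting from 1 we can reach 1, 2, 4, 7, 8, 9, 13. That is one component of size 7.
The largest has 7 vertices.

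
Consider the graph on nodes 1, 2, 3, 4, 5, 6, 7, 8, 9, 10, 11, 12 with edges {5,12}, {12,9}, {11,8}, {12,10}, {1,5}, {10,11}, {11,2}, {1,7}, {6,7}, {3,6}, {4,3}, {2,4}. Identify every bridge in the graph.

11-8, 12-9

The edges on the cycle 1-5-12-10-11-2-4-3-6-7-1 are not bridges since each lies on that cycle.
But removing 8–11 disconnects 8 from 11; removing 12–9 disconnects 12 from 9 — these are bridges.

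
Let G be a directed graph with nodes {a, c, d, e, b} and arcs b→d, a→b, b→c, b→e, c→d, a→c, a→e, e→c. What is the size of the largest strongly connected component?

1

{a} is an SCC by itself.
{c} is an SCC by itself.
{b} is an SCC by itself.
{e} is an SCC by itself.
{d} is an SCC by itself.
The largest has 1 vertex.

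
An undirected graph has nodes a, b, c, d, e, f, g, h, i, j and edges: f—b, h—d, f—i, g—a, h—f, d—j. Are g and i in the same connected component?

No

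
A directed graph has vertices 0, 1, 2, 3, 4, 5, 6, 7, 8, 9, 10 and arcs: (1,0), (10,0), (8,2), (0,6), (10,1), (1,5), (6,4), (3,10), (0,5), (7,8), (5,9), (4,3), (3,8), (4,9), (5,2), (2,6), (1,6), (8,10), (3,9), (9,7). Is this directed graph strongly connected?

Yes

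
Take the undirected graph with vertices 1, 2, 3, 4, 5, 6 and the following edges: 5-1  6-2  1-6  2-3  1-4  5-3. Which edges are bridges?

The edges on the cycle 5-1-6-2-3-5 are not bridges since each lies on that cycle.
But removing 1-4 disconnects 1 from 4 — this is a bridge.

1-4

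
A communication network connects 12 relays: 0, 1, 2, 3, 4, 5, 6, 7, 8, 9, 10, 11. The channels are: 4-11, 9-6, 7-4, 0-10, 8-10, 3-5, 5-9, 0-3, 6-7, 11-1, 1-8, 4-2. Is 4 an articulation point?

Yes

Deleting 4 raises the number of components from 1 to 2, so 4 is a cut vertex.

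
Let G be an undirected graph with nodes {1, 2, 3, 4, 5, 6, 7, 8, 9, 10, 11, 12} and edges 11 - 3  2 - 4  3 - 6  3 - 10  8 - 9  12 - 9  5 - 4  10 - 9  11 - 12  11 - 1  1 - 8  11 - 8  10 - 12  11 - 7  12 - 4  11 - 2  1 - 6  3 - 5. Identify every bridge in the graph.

The edges on the cycle 11-1-8-9-12-11 are not bridges since each lies on that cycle.
But removing 7 - 11 disconnects 7 from 11 — this is a bridge.

11-7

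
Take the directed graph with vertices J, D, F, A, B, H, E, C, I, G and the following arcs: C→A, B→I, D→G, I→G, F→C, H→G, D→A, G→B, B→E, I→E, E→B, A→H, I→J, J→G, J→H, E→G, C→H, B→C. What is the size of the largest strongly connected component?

8

{A, B, C, E, G, H, I, J} are all mutually reachable — one SCC of size 8.
{D} is an SCC by itself.
{F} is an SCC by itself.
The largest has 8 vertices.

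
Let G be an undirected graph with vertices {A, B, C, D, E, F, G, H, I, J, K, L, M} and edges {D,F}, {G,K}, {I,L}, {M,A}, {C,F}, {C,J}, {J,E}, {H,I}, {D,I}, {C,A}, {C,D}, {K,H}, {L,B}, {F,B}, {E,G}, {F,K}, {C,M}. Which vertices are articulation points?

C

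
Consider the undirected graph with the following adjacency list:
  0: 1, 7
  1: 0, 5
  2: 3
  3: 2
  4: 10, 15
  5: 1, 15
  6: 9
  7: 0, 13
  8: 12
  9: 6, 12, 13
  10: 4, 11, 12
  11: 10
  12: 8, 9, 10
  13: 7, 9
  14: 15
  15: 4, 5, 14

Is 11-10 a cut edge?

Yes

Removing 11-10 leaves no path between 11 and 10: the component count goes from 2 to 3. So it is a bridge.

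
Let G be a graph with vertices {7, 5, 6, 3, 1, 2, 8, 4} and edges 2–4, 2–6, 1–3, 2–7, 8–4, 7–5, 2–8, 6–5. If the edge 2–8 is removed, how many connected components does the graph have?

2 and 8 are still connected via 2-4-8, so the component count stays at 2.

2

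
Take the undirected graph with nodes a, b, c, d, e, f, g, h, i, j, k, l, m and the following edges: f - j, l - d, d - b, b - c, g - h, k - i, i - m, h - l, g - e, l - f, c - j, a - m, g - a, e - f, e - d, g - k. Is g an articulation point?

Deleting g raises the number of components from 1 to 2, so g is a cut vertex.

Yes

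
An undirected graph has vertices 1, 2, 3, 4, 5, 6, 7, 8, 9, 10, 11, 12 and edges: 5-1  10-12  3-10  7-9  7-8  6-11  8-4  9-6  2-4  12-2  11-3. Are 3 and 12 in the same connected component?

From 3 we can reach 2, 3, 4, 6, 7, 8, 9, 10, 11, 12, which includes 12.

Yes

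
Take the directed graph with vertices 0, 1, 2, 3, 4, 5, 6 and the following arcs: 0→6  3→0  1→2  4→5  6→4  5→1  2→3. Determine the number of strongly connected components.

1

{0, 1, 2, 3, 4, 5, 6} are all mutually reachable — one SCC of size 7.
That gives 1 strongly connected component.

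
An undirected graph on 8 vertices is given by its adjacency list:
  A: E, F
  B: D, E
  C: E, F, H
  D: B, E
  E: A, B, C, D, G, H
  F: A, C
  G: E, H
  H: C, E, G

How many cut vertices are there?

1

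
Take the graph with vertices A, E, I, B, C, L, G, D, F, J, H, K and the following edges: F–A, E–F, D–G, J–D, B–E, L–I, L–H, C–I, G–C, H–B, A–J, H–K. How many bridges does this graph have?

The edges on the cycle L-H-B-E-F-A-J-D-G-C-I-L are not bridges since each lies on that cycle.
But removing H–K disconnects H from K — this is a bridge.

1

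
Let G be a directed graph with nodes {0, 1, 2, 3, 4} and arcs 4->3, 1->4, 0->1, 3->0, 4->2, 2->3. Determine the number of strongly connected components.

1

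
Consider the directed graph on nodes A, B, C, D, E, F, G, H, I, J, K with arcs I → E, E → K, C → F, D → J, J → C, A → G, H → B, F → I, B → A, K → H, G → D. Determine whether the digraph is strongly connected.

Yes

From E we can reach every vertex (A, B, C, D, E, F, G, H, I, J, K), and every vertex can reach E (A, B, C, D, E, F, G, H, I, J, K). So the whole graph is one strongly connected component.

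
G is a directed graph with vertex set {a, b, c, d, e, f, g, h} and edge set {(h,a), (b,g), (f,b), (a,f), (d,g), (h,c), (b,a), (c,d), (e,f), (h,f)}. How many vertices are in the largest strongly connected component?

{a, b, f} are all mutually reachable — one SCC of size 3.
{e} is an SCC by itself.
{g} is an SCC by itself.
{h} is an SCC by itself.
{d} is an SCC by itself.
(and 1 more singleton SCC)
The largest has 3 vertices.

3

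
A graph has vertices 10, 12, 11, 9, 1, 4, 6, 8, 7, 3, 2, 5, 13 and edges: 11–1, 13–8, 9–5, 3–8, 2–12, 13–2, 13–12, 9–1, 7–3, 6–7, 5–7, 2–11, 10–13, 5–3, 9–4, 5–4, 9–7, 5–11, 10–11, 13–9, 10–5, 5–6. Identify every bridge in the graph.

none

The edges on the cycle 13-2-12-13 are not bridges since each lies on that cycle.
Every edge lies on some cycle, so there are no bridges.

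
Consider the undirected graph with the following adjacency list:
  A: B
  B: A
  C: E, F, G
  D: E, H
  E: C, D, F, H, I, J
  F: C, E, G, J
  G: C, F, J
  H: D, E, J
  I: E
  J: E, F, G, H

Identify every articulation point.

E

Removing E increases the component count from 2 to 3, so E is a cut vertex.
By contrast removing H leaves 2 components; it is not a cut vertex. No other vertex is a cut vertex either.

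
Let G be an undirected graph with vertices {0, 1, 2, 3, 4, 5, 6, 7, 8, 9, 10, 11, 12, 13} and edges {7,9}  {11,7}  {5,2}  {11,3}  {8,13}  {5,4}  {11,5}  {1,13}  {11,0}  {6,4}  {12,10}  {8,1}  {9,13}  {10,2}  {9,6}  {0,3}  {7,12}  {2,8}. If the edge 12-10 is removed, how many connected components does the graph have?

12 and 10 are still connected via 12-7-11-5-2-10, so the component count stays at 1.

1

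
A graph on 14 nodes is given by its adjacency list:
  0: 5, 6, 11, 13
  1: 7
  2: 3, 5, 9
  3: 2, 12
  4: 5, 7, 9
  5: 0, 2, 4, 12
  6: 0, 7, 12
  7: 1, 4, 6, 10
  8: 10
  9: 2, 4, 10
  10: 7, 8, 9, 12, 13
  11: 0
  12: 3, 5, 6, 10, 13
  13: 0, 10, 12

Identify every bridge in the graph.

The edges on the cycle 10-9-2-3-12-10 are not bridges since each lies on that cycle.
But removing 0-11 disconnects 0 from 11; removing 10-8 disconnects 10 from 8; removing 1-7 disconnects 1 from 7 — these are bridges.

0-11, 1-7, 10-8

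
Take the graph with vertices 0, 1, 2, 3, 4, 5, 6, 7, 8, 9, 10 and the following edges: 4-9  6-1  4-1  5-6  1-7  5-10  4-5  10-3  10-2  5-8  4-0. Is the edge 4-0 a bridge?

Removing 4-0 leaves no path between 4 and 0: the component count goes from 1 to 2. So it is a bridge.

Yes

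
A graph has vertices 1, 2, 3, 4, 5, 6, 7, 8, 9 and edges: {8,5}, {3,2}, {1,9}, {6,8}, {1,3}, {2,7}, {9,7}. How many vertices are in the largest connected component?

5

4 is isolated — a component by itself.
Starting from 5 we can reach 5, 6, 8. That is one component of size 3.
Starting from 1 we can reach 1, 2, 3, 7, 9. That is one component of size 5.
The largest has 5 vertices.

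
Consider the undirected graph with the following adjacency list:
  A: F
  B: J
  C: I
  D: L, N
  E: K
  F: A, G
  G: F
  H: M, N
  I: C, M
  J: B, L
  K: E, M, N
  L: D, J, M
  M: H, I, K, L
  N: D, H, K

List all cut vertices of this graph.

Removing F increases the component count from 2 to 3, so F is a cut vertex.
Removing I increases the component count from 2 to 3, so I is a cut vertex.
Removing J increases the component count from 2 to 3, so J is a cut vertex.
Likewise K, L, M are cut vertices.
By contrast removing C leaves 2 components; it is not a cut vertex. No other vertex is a cut vertex either.

F, I, J, K, L, M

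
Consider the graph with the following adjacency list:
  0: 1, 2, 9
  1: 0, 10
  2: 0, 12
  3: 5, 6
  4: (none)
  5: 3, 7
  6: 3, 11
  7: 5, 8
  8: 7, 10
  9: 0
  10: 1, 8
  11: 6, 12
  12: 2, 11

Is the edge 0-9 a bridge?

Yes

Removing 0-9 leaves no path between 0 and 9: the component count goes from 2 to 3. So it is a bridge.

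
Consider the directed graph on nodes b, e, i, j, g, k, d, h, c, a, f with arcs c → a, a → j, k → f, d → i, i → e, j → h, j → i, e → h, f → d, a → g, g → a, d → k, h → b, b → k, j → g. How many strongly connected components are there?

3

{b, d, e, f, h, i, k} are all mutually reachable — one SCC of size 7.
{a, g, j} are all mutually reachable — one SCC of size 3.
{c} is an SCC by itself.
That gives 3 strongly connected components.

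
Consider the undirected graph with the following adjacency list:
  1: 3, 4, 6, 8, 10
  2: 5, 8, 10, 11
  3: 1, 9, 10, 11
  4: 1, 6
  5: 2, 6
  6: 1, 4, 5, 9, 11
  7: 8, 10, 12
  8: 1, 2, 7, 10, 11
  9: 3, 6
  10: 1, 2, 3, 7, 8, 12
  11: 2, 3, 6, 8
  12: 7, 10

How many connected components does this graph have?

1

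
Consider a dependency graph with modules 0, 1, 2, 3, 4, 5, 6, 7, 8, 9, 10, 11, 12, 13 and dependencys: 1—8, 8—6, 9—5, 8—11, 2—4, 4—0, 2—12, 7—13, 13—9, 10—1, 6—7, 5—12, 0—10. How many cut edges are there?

1

The edges on the cycle 2-4-0-10-1-8-6-7-13-9-5-12-2 are not bridges since each lies on that cycle.
But removing 11—8 disconnects 11 from 8 — this is a bridge.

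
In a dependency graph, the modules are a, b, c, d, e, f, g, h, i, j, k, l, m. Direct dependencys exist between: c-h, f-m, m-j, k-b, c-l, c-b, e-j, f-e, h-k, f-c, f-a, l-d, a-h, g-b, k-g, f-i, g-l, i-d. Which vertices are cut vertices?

f

Removing f increases the component count from 1 to 2, so f is a cut vertex.
By contrast removing g leaves 1 component; it is not a cut vertex. No other vertex is a cut vertex either.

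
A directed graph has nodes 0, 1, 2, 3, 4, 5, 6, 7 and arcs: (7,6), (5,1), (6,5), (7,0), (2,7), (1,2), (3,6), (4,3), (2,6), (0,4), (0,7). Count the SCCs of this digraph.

{0, 1, 2, 3, 4, 5, 6, 7} are all mutually reachable — one SCC of size 8.
That gives 1 strongly connected component.

1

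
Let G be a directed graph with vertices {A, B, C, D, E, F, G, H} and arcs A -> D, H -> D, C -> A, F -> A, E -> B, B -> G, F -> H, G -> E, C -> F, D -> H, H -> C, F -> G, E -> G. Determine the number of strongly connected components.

{A, C, D, F, H} are all mutually reachable — one SCC of size 5.
{B, E, G} are all mutually reachable — one SCC of size 3.
That gives 2 strongly connected components.

2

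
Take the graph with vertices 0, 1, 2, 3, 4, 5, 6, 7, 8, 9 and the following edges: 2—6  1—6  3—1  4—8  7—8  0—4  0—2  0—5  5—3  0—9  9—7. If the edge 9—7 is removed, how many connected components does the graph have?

1

9 and 7 are still connected via 9-0-4-8-7, so the component count stays at 1.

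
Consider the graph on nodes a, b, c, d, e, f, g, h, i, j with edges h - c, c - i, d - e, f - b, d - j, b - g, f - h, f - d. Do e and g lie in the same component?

Yes

From e we can reach b, c, d, e, f, g, h, i, j, which includes g.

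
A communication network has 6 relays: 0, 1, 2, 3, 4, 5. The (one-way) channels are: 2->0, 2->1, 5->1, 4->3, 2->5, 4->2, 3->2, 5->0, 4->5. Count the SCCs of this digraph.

{4} is an SCC by itself.
{3} is an SCC by itself.
{2} is an SCC by itself.
{5} is an SCC by itself.
{0} is an SCC by itself.
(and 1 more singleton SCC)
That gives 6 strongly connected components.

6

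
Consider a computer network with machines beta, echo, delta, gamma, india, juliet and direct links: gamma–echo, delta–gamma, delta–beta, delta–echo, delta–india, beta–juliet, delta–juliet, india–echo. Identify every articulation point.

Removing delta increases the component count from 1 to 2, so delta is a cut vertex.
By contrast removing beta leaves 1 component; it is not a cut vertex. No other vertex is a cut vertex either.

delta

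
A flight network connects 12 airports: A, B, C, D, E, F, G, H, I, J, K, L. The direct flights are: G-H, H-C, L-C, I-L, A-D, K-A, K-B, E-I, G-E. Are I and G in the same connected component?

From I we can reach C, E, G, H, I, L, which includes G.

Yes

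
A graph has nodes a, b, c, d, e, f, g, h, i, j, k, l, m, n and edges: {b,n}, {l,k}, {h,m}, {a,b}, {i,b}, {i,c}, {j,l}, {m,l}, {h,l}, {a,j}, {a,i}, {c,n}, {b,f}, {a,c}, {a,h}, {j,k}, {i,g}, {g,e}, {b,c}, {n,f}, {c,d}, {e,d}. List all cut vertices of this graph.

a

Removing a increases the component count from 1 to 2, so a is a cut vertex.
By contrast removing i leaves 1 component; it is not a cut vertex. No other vertex is a cut vertex either.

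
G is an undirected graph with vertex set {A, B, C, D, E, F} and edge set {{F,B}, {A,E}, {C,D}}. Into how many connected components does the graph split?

3

Starting from B we can reach B, F. That is one component of size 2.
Starting from A we can reach A, E. That is one component of size 2.
Starting from C we can reach C, D. That is one component of size 2.
Total: 3 components.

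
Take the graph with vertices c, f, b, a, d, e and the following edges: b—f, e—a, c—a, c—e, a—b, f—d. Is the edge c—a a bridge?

No

After removing c—a, the path c-e-a still connects them, so the edge is not a bridge.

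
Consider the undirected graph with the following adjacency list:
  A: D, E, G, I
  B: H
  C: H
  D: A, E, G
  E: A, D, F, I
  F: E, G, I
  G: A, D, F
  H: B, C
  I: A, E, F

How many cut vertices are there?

Removing H increases the component count from 2 to 3, so H is a cut vertex.
By contrast removing B leaves 2 components; it is not a cut vertex. No other vertex is a cut vertex either.

1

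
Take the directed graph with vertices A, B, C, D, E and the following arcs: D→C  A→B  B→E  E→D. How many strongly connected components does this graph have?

5

{D} is an SCC by itself.
{A} is an SCC by itself.
{B} is an SCC by itself.
{E} is an SCC by itself.
{C} is an SCC by itself.
That gives 5 strongly connected components.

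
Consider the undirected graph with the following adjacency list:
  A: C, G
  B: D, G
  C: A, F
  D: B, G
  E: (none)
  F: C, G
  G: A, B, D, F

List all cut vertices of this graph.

Removing G increases the component count from 2 to 3, so G is a cut vertex.
By contrast removing B leaves 2 components; it is not a cut vertex. No other vertex is a cut vertex either.

G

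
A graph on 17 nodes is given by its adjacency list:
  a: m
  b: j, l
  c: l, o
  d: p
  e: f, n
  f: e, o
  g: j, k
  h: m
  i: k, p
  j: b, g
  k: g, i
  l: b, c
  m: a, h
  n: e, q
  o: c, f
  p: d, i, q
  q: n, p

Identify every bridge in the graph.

The edges on the cycle q-n-e-f-o-c-l-b-j-g-k-i-p-q are not bridges since each lies on that cycle.
But removing p-d disconnects p from d; removing a-m disconnects a from m; removing h-m disconnects h from m — these are bridges.

a-m, d-p, h-m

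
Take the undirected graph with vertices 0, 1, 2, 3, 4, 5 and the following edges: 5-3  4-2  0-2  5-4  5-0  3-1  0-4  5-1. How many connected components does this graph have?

1

Starting from 0 we can reach 0, 1, 2, 3, 4, 5. That is one component of size 6.
Total: 1 component.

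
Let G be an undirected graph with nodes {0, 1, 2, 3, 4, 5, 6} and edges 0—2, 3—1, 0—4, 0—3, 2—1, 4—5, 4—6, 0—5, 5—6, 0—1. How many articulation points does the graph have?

1

Removing 0 increases the component count from 1 to 2, so 0 is a cut vertex.
By contrast removing 3 leaves 1 component; it is not a cut vertex. No other vertex is a cut vertex either.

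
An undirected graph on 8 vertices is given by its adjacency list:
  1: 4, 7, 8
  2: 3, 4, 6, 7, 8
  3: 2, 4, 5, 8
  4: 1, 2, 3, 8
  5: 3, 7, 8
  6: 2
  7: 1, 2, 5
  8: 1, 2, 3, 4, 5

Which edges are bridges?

The edges on the cycle 3-4-1-8-5-3 are not bridges since each lies on that cycle.
But removing 6-2 disconnects 6 from 2 — this is a bridge.

2-6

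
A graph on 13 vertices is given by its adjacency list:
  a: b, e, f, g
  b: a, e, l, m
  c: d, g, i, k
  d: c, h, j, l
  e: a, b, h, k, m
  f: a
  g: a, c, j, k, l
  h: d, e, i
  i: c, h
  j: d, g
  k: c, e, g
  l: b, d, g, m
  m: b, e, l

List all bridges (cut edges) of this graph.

a-f

The edges on the cycle k-c-d-l-m-e-k are not bridges since each lies on that cycle.
But removing a-f disconnects a from f — this is a bridge.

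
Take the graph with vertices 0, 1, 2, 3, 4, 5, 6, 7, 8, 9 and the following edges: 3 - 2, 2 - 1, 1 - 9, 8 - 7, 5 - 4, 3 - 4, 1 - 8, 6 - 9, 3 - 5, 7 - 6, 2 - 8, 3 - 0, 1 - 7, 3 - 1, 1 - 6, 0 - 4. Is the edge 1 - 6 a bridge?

After removing 1 - 6, the path 1-7-6 still connects them, so the edge is not a bridge.

No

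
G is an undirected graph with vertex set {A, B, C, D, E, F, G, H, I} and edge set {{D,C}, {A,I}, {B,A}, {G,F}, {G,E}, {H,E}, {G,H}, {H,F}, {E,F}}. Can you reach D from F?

No

The component containing F is {E, F, G, H}, and D is not in it.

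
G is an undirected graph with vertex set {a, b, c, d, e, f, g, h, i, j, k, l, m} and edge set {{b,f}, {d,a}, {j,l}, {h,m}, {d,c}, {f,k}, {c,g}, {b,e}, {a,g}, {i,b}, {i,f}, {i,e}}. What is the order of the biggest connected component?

5

Starting from j we can reach j, l. That is one component of size 2.
Starting from h we can reach h, m. That is one component of size 2.
Starting from a we can reach a, c, d, g. That is one component of size 4.
Starting from b we can reach b, e, f, i, k. That is one component of size 5.
The largest has 5 vertices.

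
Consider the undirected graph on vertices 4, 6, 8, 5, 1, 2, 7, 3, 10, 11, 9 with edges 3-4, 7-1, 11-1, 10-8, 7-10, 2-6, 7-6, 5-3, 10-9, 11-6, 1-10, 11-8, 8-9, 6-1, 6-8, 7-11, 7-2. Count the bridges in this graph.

The edges on the cycle 7-2-6-11-7 are not bridges since each lies on that cycle.
But removing 5-3 disconnects 5 from 3; removing 3-4 disconnects 3 from 4 — these are bridges.
That makes 2 bridges.

2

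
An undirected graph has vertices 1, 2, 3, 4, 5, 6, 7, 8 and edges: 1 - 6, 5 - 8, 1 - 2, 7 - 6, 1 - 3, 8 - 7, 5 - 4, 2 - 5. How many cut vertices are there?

2

Removing 1 increases the component count from 1 to 2, so 1 is a cut vertex.
Removing 5 increases the component count from 1 to 2, so 5 is a cut vertex.
By contrast removing 2 leaves 1 component; it is not a cut vertex. No other vertex is a cut vertex either.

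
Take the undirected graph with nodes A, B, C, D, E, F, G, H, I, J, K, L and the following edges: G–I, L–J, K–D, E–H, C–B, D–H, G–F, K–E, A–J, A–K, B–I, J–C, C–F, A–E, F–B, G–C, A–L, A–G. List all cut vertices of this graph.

A

Removing A increases the component count from 1 to 2, so A is a cut vertex.
By contrast removing B leaves 1 component; it is not a cut vertex. No other vertex is a cut vertex either.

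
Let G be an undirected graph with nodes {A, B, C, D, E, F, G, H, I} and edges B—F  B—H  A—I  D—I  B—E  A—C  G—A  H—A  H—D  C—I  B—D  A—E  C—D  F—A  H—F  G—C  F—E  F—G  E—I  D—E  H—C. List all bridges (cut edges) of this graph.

none

The edges on the cycle H-C-I-D-H are not bridges since each lies on that cycle.
Every edge lies on some cycle, so there are no bridges.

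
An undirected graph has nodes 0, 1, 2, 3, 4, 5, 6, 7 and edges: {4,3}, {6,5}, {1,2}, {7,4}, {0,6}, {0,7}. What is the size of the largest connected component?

Starting from 1 we can reach 1, 2. That is one component of size 2.
Starting from 0 we can reach 0, 3, 4, 5, 6, 7. That is one component of size 6.
The largest has 6 vertices.

6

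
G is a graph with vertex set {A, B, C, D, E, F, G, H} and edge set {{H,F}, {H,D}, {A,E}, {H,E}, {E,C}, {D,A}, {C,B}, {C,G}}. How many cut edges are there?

The edges on the cycle H-D-A-E-H are not bridges since each lies on that cycle.
But removing H—F disconnects H from F; removing E—C disconnects E from C; removing C—G disconnects C from G; removing C—B disconnects C from B — these are bridges.
That makes 4 bridges.

4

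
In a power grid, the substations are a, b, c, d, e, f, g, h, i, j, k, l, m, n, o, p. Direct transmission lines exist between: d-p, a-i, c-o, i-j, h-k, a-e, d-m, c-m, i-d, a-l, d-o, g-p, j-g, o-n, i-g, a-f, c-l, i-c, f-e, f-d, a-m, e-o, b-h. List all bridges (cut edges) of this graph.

b-h, h-k, n-o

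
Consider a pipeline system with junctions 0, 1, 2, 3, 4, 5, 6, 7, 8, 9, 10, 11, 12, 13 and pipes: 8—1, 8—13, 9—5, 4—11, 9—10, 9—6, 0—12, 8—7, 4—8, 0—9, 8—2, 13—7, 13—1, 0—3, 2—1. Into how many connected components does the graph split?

2

Starting from 0 we can reach 0, 3, 5, 6, 9, 10, 12. That is one component of size 7.
Starting from 1 we can reach 1, 2, 4, 7, 8, 11, 13. That is one component of size 7.
Total: 2 components.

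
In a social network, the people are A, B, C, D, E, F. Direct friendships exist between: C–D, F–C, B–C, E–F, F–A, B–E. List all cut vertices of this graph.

C, F

Removing C increases the component count from 1 to 2, so C is a cut vertex.
Removing F increases the component count from 1 to 2, so F is a cut vertex.
By contrast removing A leaves 1 component; it is not a cut vertex. No other vertex is a cut vertex either.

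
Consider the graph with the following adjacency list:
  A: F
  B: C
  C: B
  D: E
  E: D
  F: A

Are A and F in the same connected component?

From A we can reach A, F, which includes F.

Yes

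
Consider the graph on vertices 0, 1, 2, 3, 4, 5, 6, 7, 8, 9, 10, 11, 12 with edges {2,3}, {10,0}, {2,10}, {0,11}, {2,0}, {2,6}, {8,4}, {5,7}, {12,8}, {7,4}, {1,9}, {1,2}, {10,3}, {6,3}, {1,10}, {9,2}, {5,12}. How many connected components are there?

Starting from 4 we can reach 4, 5, 7, 8, 12. That is one component of size 5.
Starting from 0 we can reach 0, 1, 2, 3, 6, 9, 10, 11. That is one component of size 8.
Total: 2 components.

2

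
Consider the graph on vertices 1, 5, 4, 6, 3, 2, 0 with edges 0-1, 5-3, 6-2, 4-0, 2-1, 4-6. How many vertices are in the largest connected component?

Starting from 3 we can reach 3, 5. That is one component of size 2.
Starting from 0 we can reach 0, 1, 2, 4, 6. That is one component of size 5.
The largest has 5 vertices.

5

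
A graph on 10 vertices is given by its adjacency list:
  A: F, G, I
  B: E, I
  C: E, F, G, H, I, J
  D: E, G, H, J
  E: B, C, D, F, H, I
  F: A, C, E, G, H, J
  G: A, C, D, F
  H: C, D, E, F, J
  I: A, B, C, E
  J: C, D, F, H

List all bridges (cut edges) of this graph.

none

The edges on the cycle D-H-F-G-D are not bridges since each lies on that cycle.
Every edge lies on some cycle, so there are no bridges.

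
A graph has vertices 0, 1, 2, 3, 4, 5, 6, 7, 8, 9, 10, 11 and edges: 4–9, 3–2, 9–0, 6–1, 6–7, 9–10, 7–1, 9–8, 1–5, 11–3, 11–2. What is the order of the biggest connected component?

Starting from 2 we can reach 2, 3, 11. That is one component of size 3.
Starting from 1 we can reach 1, 5, 6, 7. That is one component of size 4.
Starting from 0 we can reach 0, 4, 8, 9, 10. That is one component of size 5.
The largest has 5 vertices.

5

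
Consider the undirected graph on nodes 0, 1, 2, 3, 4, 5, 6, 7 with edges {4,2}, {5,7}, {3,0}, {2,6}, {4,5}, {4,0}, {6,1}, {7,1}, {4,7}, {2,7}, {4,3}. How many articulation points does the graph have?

Removing 4 increases the component count from 1 to 2, so 4 is a cut vertex.
By contrast removing 3 leaves 1 component; it is not a cut vertex. No other vertex is a cut vertex either.

1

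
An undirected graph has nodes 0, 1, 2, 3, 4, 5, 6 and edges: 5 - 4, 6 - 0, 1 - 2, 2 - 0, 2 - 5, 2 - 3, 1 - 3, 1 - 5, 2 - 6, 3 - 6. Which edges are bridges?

The edges on the cycle 2-3-6-0-2 are not bridges since each lies on that cycle.
But removing 5 - 4 disconnects 5 from 4 — this is a bridge.

4-5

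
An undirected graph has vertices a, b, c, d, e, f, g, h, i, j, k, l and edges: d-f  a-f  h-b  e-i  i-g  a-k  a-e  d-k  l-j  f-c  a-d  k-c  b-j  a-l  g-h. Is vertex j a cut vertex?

Deleting j leaves 1 component (was 1) (its neighbors b, l remain connected to each other), so j is not a cut vertex.

No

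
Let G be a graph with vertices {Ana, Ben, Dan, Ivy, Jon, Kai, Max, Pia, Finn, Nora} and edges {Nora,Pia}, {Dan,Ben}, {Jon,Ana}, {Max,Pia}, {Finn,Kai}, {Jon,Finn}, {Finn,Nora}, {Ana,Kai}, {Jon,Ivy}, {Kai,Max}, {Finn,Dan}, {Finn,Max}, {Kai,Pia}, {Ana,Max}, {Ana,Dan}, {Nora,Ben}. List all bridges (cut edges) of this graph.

Ivy-Jon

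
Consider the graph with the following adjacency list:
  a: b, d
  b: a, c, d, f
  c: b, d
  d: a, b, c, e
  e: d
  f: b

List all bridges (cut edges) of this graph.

b-f, d-e

The edges on the cycle b-d-a-b are not bridges since each lies on that cycle.
But removing b-f disconnects b from f; removing d-e disconnects d from e — these are bridges.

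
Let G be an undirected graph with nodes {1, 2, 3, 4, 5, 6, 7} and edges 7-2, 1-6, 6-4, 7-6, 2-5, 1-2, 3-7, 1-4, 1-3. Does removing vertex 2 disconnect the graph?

Yes

Deleting 2 raises the number of components from 1 to 2, so 2 is a cut vertex.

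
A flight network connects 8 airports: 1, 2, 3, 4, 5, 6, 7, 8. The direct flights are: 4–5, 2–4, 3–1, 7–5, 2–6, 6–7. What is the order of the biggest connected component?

8 is isolated — a component by itself.
Starting from 1 we can reach 1, 3. That is one component of size 2.
Starting from 2 we can reach 2, 4, 5, 6, 7. That is one component of size 5.
The largest has 5 vertices.

5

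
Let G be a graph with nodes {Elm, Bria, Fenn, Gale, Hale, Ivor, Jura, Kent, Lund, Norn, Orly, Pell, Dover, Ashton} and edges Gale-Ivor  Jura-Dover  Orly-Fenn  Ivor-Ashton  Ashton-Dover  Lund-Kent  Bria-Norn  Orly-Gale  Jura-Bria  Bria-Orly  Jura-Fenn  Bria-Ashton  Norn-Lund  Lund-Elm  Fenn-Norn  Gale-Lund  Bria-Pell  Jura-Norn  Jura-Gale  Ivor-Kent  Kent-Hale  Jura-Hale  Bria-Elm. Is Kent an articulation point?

No

Deleting Kent leaves 1 component (was 1) (its neighbors Hale, Ivor, Lund remain connected to each other), so Kent is not a cut vertex.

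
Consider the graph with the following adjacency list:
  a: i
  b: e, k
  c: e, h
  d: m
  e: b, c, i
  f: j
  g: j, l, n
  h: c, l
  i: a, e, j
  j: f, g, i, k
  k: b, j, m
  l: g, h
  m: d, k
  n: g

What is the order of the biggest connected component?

14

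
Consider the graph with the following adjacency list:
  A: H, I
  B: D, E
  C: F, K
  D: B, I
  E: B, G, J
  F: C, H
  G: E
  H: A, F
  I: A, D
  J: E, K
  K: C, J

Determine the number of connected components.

1

Starting from A we can reach A, B, C, D, E, F, G, H, I, J, K. That is one component of size 11.
Total: 1 component.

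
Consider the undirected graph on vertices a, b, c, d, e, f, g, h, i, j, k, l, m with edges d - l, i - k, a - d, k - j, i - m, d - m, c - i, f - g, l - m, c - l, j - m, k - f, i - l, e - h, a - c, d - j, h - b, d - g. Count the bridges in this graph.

2

The edges on the cycle i-l-m-i are not bridges since each lies on that cycle.
But removing e - h disconnects e from h; removing h - b disconnects h from b — these are bridges.
That makes 2 bridges.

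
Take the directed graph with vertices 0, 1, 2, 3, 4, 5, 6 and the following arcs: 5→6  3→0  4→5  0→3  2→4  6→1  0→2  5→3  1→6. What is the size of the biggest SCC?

5

{0, 2, 3, 4, 5} are all mutually reachable — one SCC of size 5.
{1, 6} are all mutually reachable — one SCC of size 2.
The largest has 5 vertices.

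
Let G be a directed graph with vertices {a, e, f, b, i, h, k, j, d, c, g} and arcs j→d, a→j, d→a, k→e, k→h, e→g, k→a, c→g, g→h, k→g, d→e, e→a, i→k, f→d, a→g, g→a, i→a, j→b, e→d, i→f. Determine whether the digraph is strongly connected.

No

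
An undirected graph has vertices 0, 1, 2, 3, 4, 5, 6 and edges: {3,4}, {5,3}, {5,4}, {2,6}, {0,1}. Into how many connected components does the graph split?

Starting from 2 we can reach 2, 6. That is one component of size 2.
Starting from 0 we can reach 0, 1. That is one component of size 2.
Starting from 3 we can reach 3, 4, 5. That is one component of size 3.
Total: 3 components.

3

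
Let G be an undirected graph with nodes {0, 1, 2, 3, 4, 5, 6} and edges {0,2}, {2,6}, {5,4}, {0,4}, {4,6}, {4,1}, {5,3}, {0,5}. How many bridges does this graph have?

The edges on the cycle 0-5-4-0 are not bridges since each lies on that cycle.
But removing 1-4 disconnects 1 from 4; removing 3-5 disconnects 3 from 5 — these are bridges.
That makes 2 bridges.

2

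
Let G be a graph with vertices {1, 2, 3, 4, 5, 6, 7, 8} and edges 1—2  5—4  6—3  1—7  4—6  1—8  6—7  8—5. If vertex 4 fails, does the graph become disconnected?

No

Deleting 4 leaves 1 component (was 1) (its neighbors 5, 6 remain connected to each other), so 4 is not a cut vertex.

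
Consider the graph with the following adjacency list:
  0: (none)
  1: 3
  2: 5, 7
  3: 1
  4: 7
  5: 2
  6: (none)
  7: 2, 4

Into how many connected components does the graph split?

4

0 is isolated — a component by itself.
6 is isolated — a component by itself.
Starting from 1 we can reach 1, 3. That is one component of size 2.
Starting from 2 we can reach 2, 4, 5, 7. That is one component of size 4.
Total: 4 components.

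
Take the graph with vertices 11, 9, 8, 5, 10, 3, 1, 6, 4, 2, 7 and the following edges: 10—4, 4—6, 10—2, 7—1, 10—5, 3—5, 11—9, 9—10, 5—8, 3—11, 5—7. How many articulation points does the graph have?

Removing 4 increases the component count from 1 to 2, so 4 is a cut vertex.
Removing 5 increases the component count from 1 to 3, so 5 is a cut vertex.
Removing 7 increases the component count from 1 to 2, so 7 is a cut vertex.
Likewise 10 is a cut vertex.
By contrast removing 3 leaves 1 component; it is not a cut vertex. No other vertex is a cut vertex either.

4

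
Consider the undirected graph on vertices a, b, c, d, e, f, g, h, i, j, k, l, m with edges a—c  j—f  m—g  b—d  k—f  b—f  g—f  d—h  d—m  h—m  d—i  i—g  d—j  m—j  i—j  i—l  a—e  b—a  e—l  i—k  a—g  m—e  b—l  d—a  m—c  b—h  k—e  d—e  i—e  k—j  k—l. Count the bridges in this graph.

The edges on the cycle d-h-m-d are not bridges since each lies on that cycle.
Every edge lies on some cycle, so there are no bridges.

0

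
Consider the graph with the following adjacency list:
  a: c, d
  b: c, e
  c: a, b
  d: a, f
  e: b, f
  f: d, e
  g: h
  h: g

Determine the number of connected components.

Starting from g we can reach g, h. That is one component of size 2.
Starting from a we can reach a, b, c, d, e, f. That is one component of size 6.
Total: 2 components.

2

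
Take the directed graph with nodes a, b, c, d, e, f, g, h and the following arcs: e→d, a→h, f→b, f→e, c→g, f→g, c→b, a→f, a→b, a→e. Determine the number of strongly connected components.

{d} is an SCC by itself.
{g} is an SCC by itself.
{f} is an SCC by itself.
{h} is an SCC by itself.
{e} is an SCC by itself.
(and 3 more singleton SCCs)
That gives 8 strongly connected components.

8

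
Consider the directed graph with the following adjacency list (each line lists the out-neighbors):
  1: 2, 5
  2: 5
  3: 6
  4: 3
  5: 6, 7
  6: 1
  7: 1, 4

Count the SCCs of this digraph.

{1, 2, 3, 4, 5, 6, 7} are all mutually reachable — one SCC of size 7.
That gives 1 strongly connected component.

1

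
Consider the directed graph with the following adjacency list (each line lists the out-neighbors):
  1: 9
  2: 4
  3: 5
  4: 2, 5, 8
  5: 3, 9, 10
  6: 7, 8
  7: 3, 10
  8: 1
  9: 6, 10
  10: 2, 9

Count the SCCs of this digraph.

{1, 2, 3, 4, 5, 6, 7, 8, 9, 10} are all mutually reachable — one SCC of size 10.
That gives 1 strongly connected component.

1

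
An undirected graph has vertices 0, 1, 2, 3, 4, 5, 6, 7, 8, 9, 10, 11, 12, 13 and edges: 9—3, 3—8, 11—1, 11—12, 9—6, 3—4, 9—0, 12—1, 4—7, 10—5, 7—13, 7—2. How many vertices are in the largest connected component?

Starting from 5 we can reach 5, 10. That is one component of size 2.
Starting from 1 we can reach 1, 11, 12. That is one component of size 3.
Starting from 0 we can reach 0, 2, 3, 4, 6, 7, 8, 9, 13. That is one component of size 9.
The largest has 9 vertices.

9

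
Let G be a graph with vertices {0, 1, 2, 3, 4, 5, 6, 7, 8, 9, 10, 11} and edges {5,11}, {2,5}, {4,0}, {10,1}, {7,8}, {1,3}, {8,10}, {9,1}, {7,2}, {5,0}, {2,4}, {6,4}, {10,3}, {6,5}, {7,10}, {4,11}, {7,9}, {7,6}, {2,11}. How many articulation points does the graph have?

Removing 7 increases the component count from 1 to 2, so 7 is a cut vertex.
By contrast removing 10 leaves 1 component; it is not a cut vertex. No other vertex is a cut vertex either.

1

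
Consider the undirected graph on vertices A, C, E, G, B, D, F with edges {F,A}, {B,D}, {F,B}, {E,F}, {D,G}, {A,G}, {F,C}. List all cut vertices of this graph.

F

Removing F increases the component count from 1 to 3, so F is a cut vertex.
By contrast removing G leaves 1 component; it is not a cut vertex. No other vertex is a cut vertex either.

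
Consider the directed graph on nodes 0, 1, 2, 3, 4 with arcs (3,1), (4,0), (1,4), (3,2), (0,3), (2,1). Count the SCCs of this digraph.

1

{0, 1, 2, 3, 4} are all mutually reachable — one SCC of size 5.
That gives 1 strongly connected component.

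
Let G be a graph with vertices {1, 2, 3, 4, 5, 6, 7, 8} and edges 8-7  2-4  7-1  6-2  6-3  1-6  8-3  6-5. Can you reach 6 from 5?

Yes

From 5 we can reach 1, 2, 3, 4, 5, 6, 7, 8, which includes 6.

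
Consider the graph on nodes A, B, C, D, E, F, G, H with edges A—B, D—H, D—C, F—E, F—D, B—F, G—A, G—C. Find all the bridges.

D-H, E-F

The edges on the cycle G-A-B-F-D-C-G are not bridges since each lies on that cycle.
But removing F—E disconnects F from E; removing D—H disconnects D from H — these are bridges.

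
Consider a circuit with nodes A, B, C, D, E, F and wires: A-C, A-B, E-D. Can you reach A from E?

No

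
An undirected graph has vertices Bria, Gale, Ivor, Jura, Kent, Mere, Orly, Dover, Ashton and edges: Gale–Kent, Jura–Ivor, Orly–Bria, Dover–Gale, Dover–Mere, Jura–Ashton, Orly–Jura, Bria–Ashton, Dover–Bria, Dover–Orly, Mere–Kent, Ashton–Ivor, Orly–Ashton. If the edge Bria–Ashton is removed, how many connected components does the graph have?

1

Bria and Ashton are still connected via Bria-Orly-Ashton, so the component count stays at 1.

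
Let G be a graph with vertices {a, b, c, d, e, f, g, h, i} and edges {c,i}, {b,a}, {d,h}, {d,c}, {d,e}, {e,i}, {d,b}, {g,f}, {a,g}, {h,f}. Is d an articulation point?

Yes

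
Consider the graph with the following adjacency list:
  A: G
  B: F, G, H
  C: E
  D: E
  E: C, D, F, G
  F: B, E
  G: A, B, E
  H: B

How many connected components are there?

1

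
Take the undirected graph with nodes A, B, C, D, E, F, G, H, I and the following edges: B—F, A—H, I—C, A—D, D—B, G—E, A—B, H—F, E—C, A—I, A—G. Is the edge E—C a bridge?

After removing E—C, the path E-G-A-I-C still connects them, so the edge is not a bridge.

No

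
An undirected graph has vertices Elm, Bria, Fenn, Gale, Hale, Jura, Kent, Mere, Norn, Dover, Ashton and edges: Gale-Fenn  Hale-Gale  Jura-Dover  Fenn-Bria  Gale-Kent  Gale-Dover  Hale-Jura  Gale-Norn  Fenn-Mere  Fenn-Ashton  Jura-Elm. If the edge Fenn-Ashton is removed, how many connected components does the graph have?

Before removal there is 1 component.
Fenn-Ashton is a bridge — removing it separates Fenn's side from Ashton's side.
After removal: 2 components.

2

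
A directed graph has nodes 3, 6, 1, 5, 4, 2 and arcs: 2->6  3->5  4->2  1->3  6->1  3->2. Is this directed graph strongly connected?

There is no directed path from 1 to 4, so the graph is not strongly connected.

No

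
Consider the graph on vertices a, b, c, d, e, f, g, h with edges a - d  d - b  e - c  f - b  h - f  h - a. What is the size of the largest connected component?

g is isolated — a component by itself.
Starting from c we can reach c, e. That is one component of size 2.
Starting from a we can reach a, b, d, f, h. That is one component of size 5.
The largest has 5 vertices.

5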